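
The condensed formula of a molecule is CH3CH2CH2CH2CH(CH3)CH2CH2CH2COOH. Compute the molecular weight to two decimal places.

172.27 g/mol

Atom tally by fragment:
  CH3 → C:1 H:3
  CH2 → C:1 H:2
  CH2 → C:1 H:2
  CH2 → C:1 H:2
  CH(CH3) → C:2 H:4
  CH2 → C:1 H:2
  CH2 → C:1 H:2
  CH2COOH → C:2 H:3 O:2
Element totals:
  C: 10
  H: 20
  O: 2
Molecular formula: C10H20O2.
  M = 10(12.011) + 20(1.008) + 2(15.999)
    = 120.110 + 20.160 + 31.998 = 172.268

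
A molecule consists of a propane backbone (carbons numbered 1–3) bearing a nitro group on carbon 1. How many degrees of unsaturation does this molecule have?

1

Atom tally by fragment:
  O2NCH2 → C:1 H:2 N:1 O:2
  CH2 → C:1 H:2
  CH3 → C:1 H:3
Element totals:
  C: 3
  H: 7
  N: 1
  O: 2
Molecular formula: C3H7NO2.
DoU = (2C + 2 + N − H − X) / 2 = (2·3 + 2 + 1 − 7 − 0) / 2 = 1.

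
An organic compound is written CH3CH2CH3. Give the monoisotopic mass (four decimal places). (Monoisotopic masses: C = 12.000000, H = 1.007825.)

44.0626

Atom tally by fragment:
  CH3 → C:1 H:3
  CH2 → C:1 H:2
  CH3 → C:1 H:3
Element totals:
  C: 3
  H: 8
Molecular formula: C3H8.
  M = 3(12.0) + 8(1.007825)
    = 36.000000 + 8.062600 = 44.062600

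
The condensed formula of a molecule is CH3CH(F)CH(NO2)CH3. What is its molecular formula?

Element totals:
  C: 4
  H: 8
  F: 1
  N: 1
  O: 2

C4H8FNO2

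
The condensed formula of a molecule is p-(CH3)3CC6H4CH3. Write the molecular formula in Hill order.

C11H16

Atom tally by fragment:
  benzene ring core → C:6 H:6
  (− 2 ring H displaced by substituents)
  + C(CH3)3 → C:4 H:9
  + CH3 → C:1 H:3
Element totals:
  C: 11
  H: 16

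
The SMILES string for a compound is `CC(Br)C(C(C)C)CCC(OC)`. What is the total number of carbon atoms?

10

Atom tally by fragment:
  CH3 → C:1 H:3
  CH(Br) → C:1 H:1 Br:1
  CH(CH(CH3)2) → C:4 H:8
  CH2 → C:1 H:2
  CH2 → C:1 H:2
  CH2OCH3 → C:2 H:5 O:1
Element totals:
  C: 10
  H: 21
  Br: 1
  O: 1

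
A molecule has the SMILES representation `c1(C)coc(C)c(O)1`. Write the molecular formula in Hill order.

Atom tally by fragment:
  furan ring core → C:4 H:4 O:1
  (− 3 ring H displaced by substituents)
  + CH3 → C:1 H:3
  + CH3 → C:1 H:3
  + OH → O:1 H:1
Element totals:
  C: 6
  H: 8
  O: 2

C6H8O2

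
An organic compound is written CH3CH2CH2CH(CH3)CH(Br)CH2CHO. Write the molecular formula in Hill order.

C8H15BrO

Element totals:
  C: 8
  H: 15
  Br: 1
  O: 1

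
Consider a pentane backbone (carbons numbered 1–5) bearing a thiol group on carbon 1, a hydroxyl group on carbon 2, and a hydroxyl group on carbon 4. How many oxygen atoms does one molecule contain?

Atom tally by fragment:
  HSCH2 → C:1 H:3 S:1
  CH(OH) → C:1 H:2 O:1
  CH2 → C:1 H:2
  CH(OH) → C:1 H:2 O:1
  CH3 → C:1 H:3
Element totals:
  C: 5
  H: 12
  O: 2
  S: 1

2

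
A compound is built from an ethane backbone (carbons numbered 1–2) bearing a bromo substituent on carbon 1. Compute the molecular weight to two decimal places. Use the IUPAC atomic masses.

108.97 g/mol

Atom tally by fragment:
  BrCH2 → C:1 H:2 Br:1
  CH3 → C:1 H:3
Element totals:
  C: 2
  H: 5
  Br: 1
Molecular formula: C2H5Br.
  M = 2(12.011) + 5(1.008) + 79.904
    = 24.022 + 5.040 + 79.904 = 108.966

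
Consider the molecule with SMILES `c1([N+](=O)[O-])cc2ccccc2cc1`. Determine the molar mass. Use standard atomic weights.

173.17 g/mol

Atom tally by fragment:
  naphthalene ring system core → C:10 H:8
  (− 1 ring H displaced by substituents)
  + NO2 → N:1 O:2
Element totals:
  C: 10
  H: 7
  N: 1
  O: 2
Molecular formula: C10H7NO2.
  M = 10(12.011) + 7(1.008) + 14.007 + 2(15.999)
    = 120.110 + 7.056 + 14.007 + 31.998 = 173.171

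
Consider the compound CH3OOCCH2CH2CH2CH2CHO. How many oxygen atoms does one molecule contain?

Element totals:
  C: 7
  H: 12
  O: 3

3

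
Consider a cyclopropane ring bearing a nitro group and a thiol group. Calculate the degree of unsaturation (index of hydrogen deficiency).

Atom tally by fragment:
  cyclopropane ring core → C:3 H:6
  (− 2 ring H displaced by substituents)
  + NO2 → N:1 O:2
  + SH → S:1 H:1
Element totals:
  C: 3
  H: 5
  N: 1
  O: 2
  S: 1
Molecular formula: C3H5NO2S.
DoU = (2C + 2 + N − H − X) / 2 = (2·3 + 2 + 1 − 5 − 0) / 2 = 2.

2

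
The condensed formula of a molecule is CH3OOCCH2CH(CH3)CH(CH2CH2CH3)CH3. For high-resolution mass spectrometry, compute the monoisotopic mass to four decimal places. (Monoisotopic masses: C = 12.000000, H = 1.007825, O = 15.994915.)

172.1463

Element totals:
  C: 10
  H: 20
  O: 2
Molecular formula: C10H20O2.
  M = 10(12.0) + 20(1.007825) + 2(15.994915)
    = 120.000000 + 20.156500 + 31.989830 = 172.146330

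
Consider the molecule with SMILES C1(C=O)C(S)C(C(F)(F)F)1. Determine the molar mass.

Atom tally by fragment:
  cyclopropane ring core → C:3 H:6
  (− 3 ring H displaced by substituents)
  + CHO → C:1 H:1 O:1
  + SH → S:1 H:1
  + CF3 → C:1 F:3
Element totals:
  C: 5
  H: 5
  F: 3
  O: 1
  S: 1
Molecular formula: C5H5F3OS.
  M = 5(12.011) + 5(1.008) + 3(18.998) + 15.999 + 32.06
    = 60.055 + 5.040 + 56.994 + 15.999 + 32.060 = 170.148

170.15 g/mol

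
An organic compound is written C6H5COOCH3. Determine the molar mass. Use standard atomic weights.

136.15 g/mol

Atom tally by fragment:
  benzene ring core → C:6 H:6
  (− 1 ring H displaced by substituents)
  + COOCH3 → C:2 H:3 O:2
Element totals:
  C: 8
  H: 8
  O: 2
Molecular formula: C8H8O2.
  M = 8(12.011) + 8(1.008) + 2(15.999)
    = 96.088 + 8.064 + 31.998 = 136.150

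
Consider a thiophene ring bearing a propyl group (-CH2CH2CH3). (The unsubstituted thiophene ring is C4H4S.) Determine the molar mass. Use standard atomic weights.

126.22 g/mol

Atom tally by fragment:
  thiophene ring core → C:4 H:4 S:1
  (− 1 ring H displaced by substituents)
  + CH2CH2CH3 → C:3 H:7
Element totals:
  C: 7
  H: 10
  S: 1
Molecular formula: C7H10S.
  M = 7(12.011) + 10(1.008) + 32.06
    = 84.077 + 10.080 + 32.060 = 126.217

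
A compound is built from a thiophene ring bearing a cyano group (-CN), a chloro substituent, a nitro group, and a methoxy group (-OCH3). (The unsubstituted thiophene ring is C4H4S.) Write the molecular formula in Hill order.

Atom tally by fragment:
  thiophene ring core → C:4 H:4 S:1
  (− 4 ring H displaced by substituents)
  + CN → C:1 N:1
  + Cl → Cl:1
  + NO2 → N:1 O:2
  + OCH3 → C:1 H:3 O:1
Element totals:
  C: 6
  H: 3
  Cl: 1
  N: 2
  O: 3
  S: 1

C6H3ClN2O3S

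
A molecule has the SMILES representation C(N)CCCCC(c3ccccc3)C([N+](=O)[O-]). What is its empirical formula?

Atom tally by fragment:
  H2NCH2 → C:1 H:4 N:1
  CH2 → C:1 H:2
  CH2 → C:1 H:2
  CH2 → C:1 H:2
  CH2 → C:1 H:2
  CH(C6H5) → C:7 H:6
  CH2NO2 → C:1 H:2 N:1 O:2
Element totals:
  C: 13
  H: 20
  N: 2
  O: 2
Molecular formula: C13H20N2O2.
gcd of subscripts (13, 20, 2, 2) = 1, so the empirical formula equals the molecular formula.

C13H20N2O2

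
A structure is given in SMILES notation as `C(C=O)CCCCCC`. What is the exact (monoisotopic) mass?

128.1201

Atom tally by fragment:
  OHCCH2 → C:2 H:3 O:1
  CH2 → C:1 H:2
  CH2 → C:1 H:2
  CH2 → C:1 H:2
  CH2 → C:1 H:2
  CH2 → C:1 H:2
  CH3 → C:1 H:3
Element totals:
  C: 8
  H: 16
  O: 1
Molecular formula: C8H16O.
  M = 8(12.0) + 16(1.007825) + 15.994915
    = 96.000000 + 16.125200 + 15.994915 = 128.120115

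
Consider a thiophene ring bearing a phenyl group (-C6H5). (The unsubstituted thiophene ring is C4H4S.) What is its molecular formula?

Atom tally by fragment:
  thiophene ring core → C:4 H:4 S:1
  (− 1 ring H displaced by substituents)
  + C6H5 → C:6 H:5
Element totals:
  C: 10
  H: 8
  S: 1

C10H8S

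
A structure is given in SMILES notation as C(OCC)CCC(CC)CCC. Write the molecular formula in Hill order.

C11H24O

Atom tally by fragment:
  C2H5OCH2 → C:3 H:7 O:1
  CH2 → C:1 H:2
  CH2 → C:1 H:2
  CH(C2H5) → C:3 H:6
  CH2 → C:1 H:2
  CH2 → C:1 H:2
  CH3 → C:1 H:3
Element totals:
  C: 11
  H: 24
  O: 1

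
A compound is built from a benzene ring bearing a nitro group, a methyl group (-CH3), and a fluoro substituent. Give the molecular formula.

Atom tally by fragment:
  benzene ring core → C:6 H:6
  (− 3 ring H displaced by substituents)
  + NO2 → N:1 O:2
  + CH3 → C:1 H:3
  + F → F:1
Element totals:
  C: 7
  H: 6
  F: 1
  N: 1
  O: 2

C7H6FNO2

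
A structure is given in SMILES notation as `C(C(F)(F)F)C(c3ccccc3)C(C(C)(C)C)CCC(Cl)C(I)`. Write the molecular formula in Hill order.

Atom tally by fragment:
  F3CCH2 → C:2 H:2 F:3
  CH(C6H5) → C:7 H:6
  CH(C(CH3)3) → C:5 H:10
  CH2 → C:1 H:2
  CH2 → C:1 H:2
  CH(Cl) → C:1 H:1 Cl:1
  CH2I → C:1 H:2 I:1
Element totals:
  C: 18
  H: 25
  Cl: 1
  F: 3
  I: 1

C18H25ClF3I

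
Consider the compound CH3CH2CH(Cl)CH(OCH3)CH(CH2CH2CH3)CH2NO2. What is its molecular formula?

Atom tally by fragment:
  CH3 → C:1 H:3
  CH2 → C:1 H:2
  CH(Cl) → C:1 H:1 Cl:1
  CH(OCH3) → C:2 H:4 O:1
  CH(CH2CH2CH3) → C:4 H:8
  CH2NO2 → C:1 H:2 N:1 O:2
Element totals:
  C: 10
  H: 20
  Cl: 1
  N: 1
  O: 3

C10H20ClNO3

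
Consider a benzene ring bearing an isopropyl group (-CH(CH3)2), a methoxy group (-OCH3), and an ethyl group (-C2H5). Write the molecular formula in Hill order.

C12H18O

Atom tally by fragment:
  benzene ring core → C:6 H:6
  (− 3 ring H displaced by substituents)
  + CH(CH3)2 → C:3 H:7
  + OCH3 → C:1 H:3 O:1
  + C2H5 → C:2 H:5
Element totals:
  C: 12
  H: 18
  O: 1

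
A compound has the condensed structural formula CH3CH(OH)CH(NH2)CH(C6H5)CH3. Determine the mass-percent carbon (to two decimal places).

Atom tally by fragment:
  CH3 → C:1 H:3
  CH(OH) → C:1 H:2 O:1
  CH(NH2) → C:1 H:3 N:1
  CH(C6H5) → C:7 H:6
  CH3 → C:1 H:3
Element totals:
  C: 11
  H: 17
  N: 1
  O: 1
Molecular formula: C11H17NO.
Molar mass = 179.263 g/mol.
Mass from C: 11 × 12.011 = 132.121 g/mol.
%C = 132.121 / 179.263 × 100 = 73.70%.

73.70%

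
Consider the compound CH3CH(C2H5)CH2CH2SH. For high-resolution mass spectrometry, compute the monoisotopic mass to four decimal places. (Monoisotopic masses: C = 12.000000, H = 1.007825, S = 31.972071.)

Atom tally by fragment:
  CH3 → C:1 H:3
  CH(C2H5) → C:3 H:6
  CH2 → C:1 H:2
  CH2SH → C:1 H:3 S:1
Element totals:
  C: 6
  H: 14
  S: 1
Molecular formula: C6H14S.
  M = 6(12.0) + 14(1.007825) + 31.972071
    = 72.000000 + 14.109550 + 31.972071 = 118.081621

118.0816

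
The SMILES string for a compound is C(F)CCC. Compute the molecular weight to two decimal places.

76.11 g/mol

Atom tally by fragment:
  FCH2 → C:1 H:2 F:1
  CH2 → C:1 H:2
  CH2 → C:1 H:2
  CH3 → C:1 H:3
Element totals:
  C: 4
  H: 9
  F: 1
Molecular formula: C4H9F.
  M = 4(12.011) + 9(1.008) + 18.998
    = 48.044 + 9.072 + 18.998 = 76.114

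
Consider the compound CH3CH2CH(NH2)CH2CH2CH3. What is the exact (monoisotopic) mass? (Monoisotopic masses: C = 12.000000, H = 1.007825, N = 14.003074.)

Element totals:
  C: 6
  H: 15
  N: 1
Molecular formula: C6H15N.
  M = 6(12.0) + 15(1.007825) + 14.003074
    = 72.000000 + 15.117375 + 14.003074 = 101.120449

101.1204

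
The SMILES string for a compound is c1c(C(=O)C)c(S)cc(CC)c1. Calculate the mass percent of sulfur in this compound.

Atom tally by fragment:
  benzene ring core → C:6 H:6
  (− 3 ring H displaced by substituents)
  + COCH3 → C:2 H:3 O:1
  + SH → S:1 H:1
  + C2H5 → C:2 H:5
Element totals:
  C: 10
  H: 12
  O: 1
  S: 1
Molecular formula: C10H12OS.
Molar mass = 180.265 g/mol.
Mass from S: 1 × 32.06 = 32.060 g/mol.
%S = 32.060 / 180.265 × 100 = 17.78%.

17.78%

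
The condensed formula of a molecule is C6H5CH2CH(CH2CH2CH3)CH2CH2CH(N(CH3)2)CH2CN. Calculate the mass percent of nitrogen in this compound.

10.28%

Atom tally by fragment:
  C6H5CH2 → C:7 H:7
  CH(CH2CH2CH3) → C:4 H:8
  CH2 → C:1 H:2
  CH2 → C:1 H:2
  CH(N(CH3)2) → C:3 H:7 N:1
  CH2CN → C:2 H:2 N:1
Element totals:
  C: 18
  H: 28
  N: 2
Molecular formula: C18H28N2.
Molar mass = 272.436 g/mol.
Mass from N: 2 × 14.007 = 28.014 g/mol.
%N = 28.014 / 272.436 × 100 = 10.28%.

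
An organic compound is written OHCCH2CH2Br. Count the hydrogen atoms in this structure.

Atom tally by fragment:
  OHCCH2 → C:2 H:3 O:1
  CH2Br → C:1 H:2 Br:1
Element totals:
  C: 3
  H: 5
  Br: 1
  O: 1

5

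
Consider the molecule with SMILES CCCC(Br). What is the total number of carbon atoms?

Atom tally by fragment:
  CH3 → C:1 H:3
  CH2 → C:1 H:2
  CH2 → C:1 H:2
  CH2Br → C:1 H:2 Br:1
Element totals:
  C: 4
  H: 9
  Br: 1

4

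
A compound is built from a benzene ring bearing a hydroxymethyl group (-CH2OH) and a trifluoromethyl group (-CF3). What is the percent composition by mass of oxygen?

9.08%

Atom tally by fragment:
  benzene ring core → C:6 H:6
  (− 2 ring H displaced by substituents)
  + CH2OH → C:1 H:3 O:1
  + CF3 → C:1 F:3
Element totals:
  C: 8
  H: 7
  F: 3
  O: 1
Molecular formula: C8H7F3O.
Molar mass = 176.137 g/mol.
Mass from O: 1 × 15.999 = 15.999 g/mol.
%O = 15.999 / 176.137 × 100 = 9.08%.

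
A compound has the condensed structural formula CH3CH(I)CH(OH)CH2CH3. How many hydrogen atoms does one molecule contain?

Element totals:
  C: 5
  H: 11
  I: 1
  O: 1

11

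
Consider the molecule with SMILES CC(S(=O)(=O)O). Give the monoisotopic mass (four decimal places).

110.0038

Atom tally by fragment:
  CH3 → C:1 H:3
  CH2SO3H → C:1 H:3 S:1 O:3
Element totals:
  C: 2
  H: 6
  O: 3
  S: 1
Molecular formula: C2H6O3S.
  M = 2(12.0) + 6(1.007825) + 3(15.994915) + 31.972071
    = 24.000000 + 6.046950 + 47.984745 + 31.972071 = 110.003766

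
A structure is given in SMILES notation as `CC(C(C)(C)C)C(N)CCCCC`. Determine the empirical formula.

Atom tally by fragment:
  CH3 → C:1 H:3
  CH(C(CH3)3) → C:5 H:10
  CH(NH2) → C:1 H:3 N:1
  CH2 → C:1 H:2
  CH2 → C:1 H:2
  CH2 → C:1 H:2
  CH2 → C:1 H:2
  CH3 → C:1 H:3
Element totals:
  C: 12
  H: 27
  N: 1
Molecular formula: C12H27N.
gcd of subscripts (12, 27, 1) = 1, so the empirical formula equals the molecular formula.

C12H27N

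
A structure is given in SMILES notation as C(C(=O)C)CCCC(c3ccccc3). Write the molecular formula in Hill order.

C13H18O

Atom tally by fragment:
  CH3COCH2 → C:3 H:5 O:1
  CH2 → C:1 H:2
  CH2 → C:1 H:2
  CH2 → C:1 H:2
  CH2C6H5 → C:7 H:7
Element totals:
  C: 13
  H: 18
  O: 1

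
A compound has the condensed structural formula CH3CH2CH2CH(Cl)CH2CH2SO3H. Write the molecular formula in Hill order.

Atom tally by fragment:
  CH3 → C:1 H:3
  CH2 → C:1 H:2
  CH2 → C:1 H:2
  CH(Cl) → C:1 H:1 Cl:1
  CH2 → C:1 H:2
  CH2SO3H → C:1 H:3 S:1 O:3
Element totals:
  C: 6
  H: 13
  Cl: 1
  O: 3
  S: 1

C6H13ClO3S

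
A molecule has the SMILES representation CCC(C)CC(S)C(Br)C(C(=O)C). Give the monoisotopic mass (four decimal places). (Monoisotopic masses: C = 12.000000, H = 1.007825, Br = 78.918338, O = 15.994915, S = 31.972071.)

266.0340

Atom tally by fragment:
  CH3 → C:1 H:3
  CH2 → C:1 H:2
  CH(CH3) → C:2 H:4
  CH2 → C:1 H:2
  CH(SH) → C:1 H:2 S:1
  CH(Br) → C:1 H:1 Br:1
  CH2COCH3 → C:3 H:5 O:1
Element totals:
  C: 10
  H: 19
  Br: 1
  O: 1
  S: 1
Molecular formula: C10H19BrOS.
  M = 10(12.0) + 19(1.007825) + 78.918338 + 15.994915 + 31.972071
    = 120.000000 + 19.148675 + 78.918338 + 15.994915 + 31.972071 = 266.033999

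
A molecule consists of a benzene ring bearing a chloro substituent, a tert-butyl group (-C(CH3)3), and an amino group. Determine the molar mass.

183.68 g/mol

Atom tally by fragment:
  benzene ring core → C:6 H:6
  (− 3 ring H displaced by substituents)
  + Cl → Cl:1
  + C(CH3)3 → C:4 H:9
  + NH2 → N:1 H:2
Element totals:
  C: 10
  H: 14
  Cl: 1
  N: 1
Molecular formula: C10H14ClN.
  M = 10(12.011) + 14(1.008) + 35.45 + 14.007
    = 120.110 + 14.112 + 35.450 + 14.007 = 183.679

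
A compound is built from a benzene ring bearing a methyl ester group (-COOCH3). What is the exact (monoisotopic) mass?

Atom tally by fragment:
  benzene ring core → C:6 H:6
  (− 1 ring H displaced by substituents)
  + COOCH3 → C:2 H:3 O:2
Element totals:
  C: 8
  H: 8
  O: 2
Molecular formula: C8H8O2.
  M = 8(12.0) + 8(1.007825) + 2(15.994915)
    = 96.000000 + 8.062600 + 31.989830 = 136.052430

136.0524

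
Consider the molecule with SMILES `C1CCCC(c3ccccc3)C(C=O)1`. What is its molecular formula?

C13H16O

Atom tally by fragment:
  cyclohexane ring core → C:6 H:12
  (− 2 ring H displaced by substituents)
  + C6H5 → C:6 H:5
  + CHO → C:1 H:1 O:1
Element totals:
  C: 13
  H: 16
  O: 1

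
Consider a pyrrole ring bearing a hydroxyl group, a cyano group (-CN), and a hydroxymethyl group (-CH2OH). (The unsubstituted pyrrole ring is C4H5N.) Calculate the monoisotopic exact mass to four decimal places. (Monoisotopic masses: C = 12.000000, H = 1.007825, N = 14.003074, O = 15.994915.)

138.0429

Atom tally by fragment:
  pyrrole ring core → C:4 H:5 N:1
  (− 3 ring H displaced by substituents)
  + OH → O:1 H:1
  + CN → C:1 N:1
  + CH2OH → C:1 H:3 O:1
Element totals:
  C: 6
  H: 6
  N: 2
  O: 2
Molecular formula: C6H6N2O2.
  M = 6(12.0) + 6(1.007825) + 2(14.003074) + 2(15.994915)
    = 72.000000 + 6.046950 + 28.006148 + 31.989830 = 138.042928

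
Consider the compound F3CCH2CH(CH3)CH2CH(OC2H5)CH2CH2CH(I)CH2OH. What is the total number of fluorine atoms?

3

Atom tally by fragment:
  F3CCH2 → C:2 H:2 F:3
  CH(CH3) → C:2 H:4
  CH2 → C:1 H:2
  CH(OC2H5) → C:3 H:6 O:1
  CH2 → C:1 H:2
  CH2 → C:1 H:2
  CH(I) → C:1 H:1 I:1
  CH2OH → C:1 H:3 O:1
Element totals:
  C: 12
  H: 22
  F: 3
  I: 1
  O: 2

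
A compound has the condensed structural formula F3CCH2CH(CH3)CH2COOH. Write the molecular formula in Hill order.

C6H9F3O2

Atom tally by fragment:
  F3CCH2 → C:2 H:2 F:3
  CH(CH3) → C:2 H:4
  CH2COOH → C:2 H:3 O:2
Element totals:
  C: 6
  H: 9
  F: 3
  O: 2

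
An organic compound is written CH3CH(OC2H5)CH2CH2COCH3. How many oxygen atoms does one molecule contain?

2

Atom tally by fragment:
  CH3 → C:1 H:3
  CH(OC2H5) → C:3 H:6 O:1
  CH2 → C:1 H:2
  CH2COCH3 → C:3 H:5 O:1
Element totals:
  C: 8
  H: 16
  O: 2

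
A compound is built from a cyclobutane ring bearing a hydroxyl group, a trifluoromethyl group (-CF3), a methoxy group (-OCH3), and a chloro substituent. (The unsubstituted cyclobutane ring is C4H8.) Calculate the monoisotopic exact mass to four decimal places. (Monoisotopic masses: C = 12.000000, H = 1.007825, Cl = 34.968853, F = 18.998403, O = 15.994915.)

Atom tally by fragment:
  cyclobutane ring core → C:4 H:8
  (− 4 ring H displaced by substituents)
  + OH → O:1 H:1
  + CF3 → C:1 F:3
  + OCH3 → C:1 H:3 O:1
  + Cl → Cl:1
Element totals:
  C: 6
  H: 8
  Cl: 1
  F: 3
  O: 2
Molecular formula: C6H8ClF3O2.
  M = 6(12.0) + 8(1.007825) + 34.968853 + 3(18.998403) + 2(15.994915)
    = 72.000000 + 8.062600 + 34.968853 + 56.995209 + 31.989830 = 204.016492

204.0165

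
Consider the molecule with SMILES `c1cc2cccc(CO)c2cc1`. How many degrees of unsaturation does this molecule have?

Atom tally by fragment:
  naphthalene ring system core → C:10 H:8
  (− 1 ring H displaced by substituents)
  + CH2OH → C:1 H:3 O:1
Element totals:
  C: 11
  H: 10
  O: 1
Molecular formula: C11H10O.
DoU = (2C + 2 + N − H − X) / 2 = (2·11 + 2 + 0 − 10 − 0) / 2 = 7.

7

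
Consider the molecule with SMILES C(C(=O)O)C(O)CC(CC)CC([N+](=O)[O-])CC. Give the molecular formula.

C11H21NO5

Atom tally by fragment:
  HOOCCH2 → C:2 H:3 O:2
  CH(OH) → C:1 H:2 O:1
  CH2 → C:1 H:2
  CH(C2H5) → C:3 H:6
  CH2 → C:1 H:2
  CH(NO2) → C:1 H:1 N:1 O:2
  CH2 → C:1 H:2
  CH3 → C:1 H:3
Element totals:
  C: 11
  H: 21
  N: 1
  O: 5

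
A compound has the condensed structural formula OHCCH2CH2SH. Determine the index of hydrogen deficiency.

1

Atom tally by fragment:
  OHCCH2 → C:2 H:3 O:1
  CH2SH → C:1 H:3 S:1
Element totals:
  C: 3
  H: 6
  O: 1
  S: 1
Molecular formula: C3H6OS.
DoU = (2C + 2 + N − H − X) / 2 = (2·3 + 2 + 0 − 6 − 0) / 2 = 1.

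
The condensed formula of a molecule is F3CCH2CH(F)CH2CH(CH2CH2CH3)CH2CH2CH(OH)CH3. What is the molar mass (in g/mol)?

Atom tally by fragment:
  F3CCH2 → C:2 H:2 F:3
  CH(F) → C:1 H:1 F:1
  CH2 → C:1 H:2
  CH(CH2CH2CH3) → C:4 H:8
  CH2 → C:1 H:2
  CH2 → C:1 H:2
  CH(OH) → C:1 H:2 O:1
  CH3 → C:1 H:3
Element totals:
  C: 12
  H: 22
  F: 4
  O: 1
Molecular formula: C12H22F4O.
  M = 12(12.011) + 22(1.008) + 4(18.998) + 15.999
    = 144.132 + 22.176 + 75.992 + 15.999 = 258.299

258.30 g/mol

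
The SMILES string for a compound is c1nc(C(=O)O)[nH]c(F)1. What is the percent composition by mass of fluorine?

14.61%

Atom tally by fragment:
  imidazole ring core → C:3 H:4 N:2
  (− 2 ring H displaced by substituents)
  + COOH → C:1 H:1 O:2
  + F → F:1
Element totals:
  C: 4
  H: 3
  F: 1
  N: 2
  O: 2
Molecular formula: C4H3FN2O2.
Molar mass = 130.078 g/mol.
Mass from F: 1 × 18.998 = 18.998 g/mol.
%F = 18.998 / 130.078 × 100 = 14.61%.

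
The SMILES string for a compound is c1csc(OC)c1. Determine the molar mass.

Atom tally by fragment:
  thiophene ring core → C:4 H:4 S:1
  (− 1 ring H displaced by substituents)
  + OCH3 → C:1 H:3 O:1
Element totals:
  C: 5
  H: 6
  O: 1
  S: 1
Molecular formula: C5H6OS.
  M = 5(12.011) + 6(1.008) + 15.999 + 32.06
    = 60.055 + 6.048 + 15.999 + 32.060 = 114.162

114.16 g/mol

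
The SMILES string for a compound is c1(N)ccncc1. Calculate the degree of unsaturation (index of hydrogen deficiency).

Atom tally by fragment:
  pyridine ring core → C:5 H:5 N:1
  (− 1 ring H displaced by substituents)
  + NH2 → N:1 H:2
Element totals:
  C: 5
  H: 6
  N: 2
Molecular formula: C5H6N2.
DoU = (2C + 2 + N − H − X) / 2 = (2·5 + 2 + 2 − 6 − 0) / 2 = 4.

4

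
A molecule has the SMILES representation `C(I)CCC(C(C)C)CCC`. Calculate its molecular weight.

268.18 g/mol

Atom tally by fragment:
  ICH2 → C:1 H:2 I:1
  CH2 → C:1 H:2
  CH2 → C:1 H:2
  CH(CH(CH3)2) → C:4 H:8
  CH2 → C:1 H:2
  CH2 → C:1 H:2
  CH3 → C:1 H:3
Element totals:
  C: 10
  H: 21
  I: 1
Molecular formula: C10H21I.
  M = 10(12.011) + 21(1.008) + 126.904
    = 120.110 + 21.168 + 126.904 = 268.182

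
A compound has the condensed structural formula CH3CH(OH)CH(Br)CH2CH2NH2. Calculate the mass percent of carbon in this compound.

32.99%

Atom tally by fragment:
  CH3 → C:1 H:3
  CH(OH) → C:1 H:2 O:1
  CH(Br) → C:1 H:1 Br:1
  CH2 → C:1 H:2
  CH2NH2 → C:1 H:4 N:1
Element totals:
  C: 5
  H: 12
  Br: 1
  N: 1
  O: 1
Molecular formula: C5H12BrNO.
Molar mass = 182.061 g/mol.
Mass from C: 5 × 12.011 = 60.055 g/mol.
%C = 60.055 / 182.061 × 100 = 32.99%.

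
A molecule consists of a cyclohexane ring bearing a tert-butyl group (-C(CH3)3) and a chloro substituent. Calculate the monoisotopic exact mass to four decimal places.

Atom tally by fragment:
  cyclohexane ring core → C:6 H:12
  (− 2 ring H displaced by substituents)
  + C(CH3)3 → C:4 H:9
  + Cl → Cl:1
Element totals:
  C: 10
  H: 19
  Cl: 1
Molecular formula: C10H19Cl.
  M = 10(12.0) + 19(1.007825) + 34.968853
    = 120.000000 + 19.148675 + 34.968853 = 174.117528

174.1175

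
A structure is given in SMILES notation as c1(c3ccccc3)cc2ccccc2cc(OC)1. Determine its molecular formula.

C17H14O

Atom tally by fragment:
  naphthalene ring system core → C:10 H:8
  (− 2 ring H displaced by substituents)
  + C6H5 → C:6 H:5
  + OCH3 → C:1 H:3 O:1
Element totals:
  C: 17
  H: 14
  O: 1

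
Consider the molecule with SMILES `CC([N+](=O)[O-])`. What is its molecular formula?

C2H5NO2

Atom tally by fragment:
  CH3 → C:1 H:3
  CH2NO2 → C:1 H:2 N:1 O:2
Element totals:
  C: 2
  H: 5
  N: 1
  O: 2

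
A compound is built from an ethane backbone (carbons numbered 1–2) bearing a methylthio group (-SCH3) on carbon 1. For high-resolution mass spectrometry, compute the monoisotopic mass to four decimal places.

Atom tally by fragment:
  CH3SCH2 → C:2 H:5 S:1
  CH3 → C:1 H:3
Element totals:
  C: 3
  H: 8
  S: 1
Molecular formula: C3H8S.
  M = 3(12.0) + 8(1.007825) + 31.972071
    = 36.000000 + 8.062600 + 31.972071 = 76.034671

76.0347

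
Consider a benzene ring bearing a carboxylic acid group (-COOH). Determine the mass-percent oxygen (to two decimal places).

26.20%

Atom tally by fragment:
  benzene ring core → C:6 H:6
  (− 1 ring H displaced by substituents)
  + COOH → C:1 H:1 O:2
Element totals:
  C: 7
  H: 6
  O: 2
Molecular formula: C7H6O2.
Molar mass = 122.123 g/mol.
Mass from O: 2 × 15.999 = 31.998 g/mol.
%O = 31.998 / 122.123 × 100 = 26.20%.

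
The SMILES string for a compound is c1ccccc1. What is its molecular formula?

C6H6

Atom tally by fragment:
  benzene ring core → C:6 H:6
Element totals:
  C: 6
  H: 6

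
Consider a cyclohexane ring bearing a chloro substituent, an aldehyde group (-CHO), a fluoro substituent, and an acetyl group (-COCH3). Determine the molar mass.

Atom tally by fragment:
  cyclohexane ring core → C:6 H:12
  (− 4 ring H displaced by substituents)
  + Cl → Cl:1
  + CHO → C:1 H:1 O:1
  + F → F:1
  + COCH3 → C:2 H:3 O:1
Element totals:
  C: 9
  H: 12
  Cl: 1
  F: 1
  O: 2
Molecular formula: C9H12ClFO2.
  M = 9(12.011) + 12(1.008) + 35.45 + 18.998 + 2(15.999)
    = 108.099 + 12.096 + 35.450 + 18.998 + 31.998 = 206.641

206.64 g/mol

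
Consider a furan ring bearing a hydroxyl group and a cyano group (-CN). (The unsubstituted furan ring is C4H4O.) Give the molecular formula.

C5H3NO2

Atom tally by fragment:
  furan ring core → C:4 H:4 O:1
  (− 2 ring H displaced by substituents)
  + OH → O:1 H:1
  + CN → C:1 N:1
Element totals:
  C: 5
  H: 3
  N: 1
  O: 2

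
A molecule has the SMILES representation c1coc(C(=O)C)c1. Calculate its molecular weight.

Atom tally by fragment:
  furan ring core → C:4 H:4 O:1
  (− 1 ring H displaced by substituents)
  + COCH3 → C:2 H:3 O:1
Element totals:
  C: 6
  H: 6
  O: 2
Molecular formula: C6H6O2.
  M = 6(12.011) + 6(1.008) + 2(15.999)
    = 72.066 + 6.048 + 31.998 = 110.112

110.11 g/mol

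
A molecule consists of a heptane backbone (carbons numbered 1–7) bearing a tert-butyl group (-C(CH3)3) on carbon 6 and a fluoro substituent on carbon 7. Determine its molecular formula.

C11H23F

Atom tally by fragment:
  CH3 → C:1 H:3
  CH2 → C:1 H:2
  CH2 → C:1 H:2
  CH2 → C:1 H:2
  CH2 → C:1 H:2
  CH(C(CH3)3) → C:5 H:10
  CH2F → C:1 H:2 F:1
Element totals:
  C: 11
  H: 23
  F: 1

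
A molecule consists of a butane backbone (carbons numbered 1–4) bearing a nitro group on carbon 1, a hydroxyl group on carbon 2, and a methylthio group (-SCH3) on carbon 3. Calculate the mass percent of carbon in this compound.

Atom tally by fragment:
  O2NCH2 → C:1 H:2 N:1 O:2
  CH(OH) → C:1 H:2 O:1
  CH(SCH3) → C:2 H:4 S:1
  CH3 → C:1 H:3
Element totals:
  C: 5
  H: 11
  N: 1
  O: 3
  S: 1
Molecular formula: C5H11NO3S.
Molar mass = 165.207 g/mol.
Mass from C: 5 × 12.011 = 60.055 g/mol.
%C = 60.055 / 165.207 × 100 = 36.35%.

36.35%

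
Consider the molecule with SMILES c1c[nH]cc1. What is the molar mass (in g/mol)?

67.09 g/mol

Atom tally by fragment:
  pyrrole ring core → C:4 H:5 N:1
Element totals:
  C: 4
  H: 5
  N: 1
Molecular formula: C4H5N.
  M = 4(12.011) + 5(1.008) + 14.007
    = 48.044 + 5.040 + 14.007 = 67.091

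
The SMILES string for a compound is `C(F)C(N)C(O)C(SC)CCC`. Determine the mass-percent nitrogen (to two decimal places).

Atom tally by fragment:
  FCH2 → C:1 H:2 F:1
  CH(NH2) → C:1 H:3 N:1
  CH(OH) → C:1 H:2 O:1
  CH(SCH3) → C:2 H:4 S:1
  CH2 → C:1 H:2
  CH2 → C:1 H:2
  CH3 → C:1 H:3
Element totals:
  C: 8
  H: 18
  F: 1
  N: 1
  O: 1
  S: 1
Molecular formula: C8H18FNOS.
Molar mass = 195.296 g/mol.
Mass from N: 1 × 14.007 = 14.007 g/mol.
%N = 14.007 / 195.296 × 100 = 7.17%.

7.17%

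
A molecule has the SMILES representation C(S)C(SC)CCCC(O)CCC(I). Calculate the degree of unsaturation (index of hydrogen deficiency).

Atom tally by fragment:
  HSCH2 → C:1 H:3 S:1
  CH(SCH3) → C:2 H:4 S:1
  CH2 → C:1 H:2
  CH2 → C:1 H:2
  CH2 → C:1 H:2
  CH(OH) → C:1 H:2 O:1
  CH2 → C:1 H:2
  CH2 → C:1 H:2
  CH2I → C:1 H:2 I:1
Element totals:
  C: 10
  H: 21
  I: 1
  O: 1
  S: 2
Molecular formula: C10H21IOS2.
DoU = (2C + 2 + N − H − X) / 2 = (2·10 + 2 + 0 − 21 − 1) / 2 = 0.

0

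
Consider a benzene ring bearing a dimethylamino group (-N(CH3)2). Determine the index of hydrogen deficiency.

4

Atom tally by fragment:
  benzene ring core → C:6 H:6
  (− 1 ring H displaced by substituents)
  + N(CH3)2 → N:1 C:2 H:6
Element totals:
  C: 8
  H: 11
  N: 1
Molecular formula: C8H11N.
DoU = (2C + 2 + N − H − X) / 2 = (2·8 + 2 + 1 − 11 − 0) / 2 = 4.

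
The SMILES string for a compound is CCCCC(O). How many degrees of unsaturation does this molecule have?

Atom tally by fragment:
  CH3 → C:1 H:3
  CH2 → C:1 H:2
  CH2 → C:1 H:2
  CH2 → C:1 H:2
  CH2OH → C:1 H:3 O:1
Element totals:
  C: 5
  H: 12
  O: 1
Molecular formula: C5H12O.
DoU = (2C + 2 + N − H − X) / 2 = (2·5 + 2 + 0 − 12 − 0) / 2 = 0.

0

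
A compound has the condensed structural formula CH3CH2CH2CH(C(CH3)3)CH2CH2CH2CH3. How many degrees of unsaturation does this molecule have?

0

Atom tally by fragment:
  CH3 → C:1 H:3
  CH2 → C:1 H:2
  CH2 → C:1 H:2
  CH(C(CH3)3) → C:5 H:10
  CH2 → C:1 H:2
  CH2 → C:1 H:2
  CH2 → C:1 H:2
  CH3 → C:1 H:3
Element totals:
  C: 12
  H: 26
Molecular formula: C12H26.
DoU = (2C + 2 + N − H − X) / 2 = (2·12 + 2 + 0 − 26 − 0) / 2 = 0.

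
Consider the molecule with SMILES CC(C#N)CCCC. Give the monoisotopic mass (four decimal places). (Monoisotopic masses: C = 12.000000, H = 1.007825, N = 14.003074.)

Atom tally by fragment:
  CH3 → C:1 H:3
  CH(CN) → C:2 H:1 N:1
  CH2 → C:1 H:2
  CH2 → C:1 H:2
  CH2 → C:1 H:2
  CH3 → C:1 H:3
Element totals:
  C: 7
  H: 13
  N: 1
Molecular formula: C7H13N.
  M = 7(12.0) + 13(1.007825) + 14.003074
    = 84.000000 + 13.101725 + 14.003074 = 111.104799

111.1048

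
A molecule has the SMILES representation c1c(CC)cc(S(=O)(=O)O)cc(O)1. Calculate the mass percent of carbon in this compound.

Atom tally by fragment:
  benzene ring core → C:6 H:6
  (− 3 ring H displaced by substituents)
  + C2H5 → C:2 H:5
  + SO3H → S:1 O:3 H:1
  + OH → O:1 H:1
Element totals:
  C: 8
  H: 10
  O: 4
  S: 1
Molecular formula: C8H10O4S.
Molar mass = 202.224 g/mol.
Mass from C: 8 × 12.011 = 96.088 g/mol.
%C = 96.088 / 202.224 × 100 = 47.52%.

47.52%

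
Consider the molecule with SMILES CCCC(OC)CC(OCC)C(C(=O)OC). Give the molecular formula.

Atom tally by fragment:
  CH3 → C:1 H:3
  CH2 → C:1 H:2
  CH2 → C:1 H:2
  CH(OCH3) → C:2 H:4 O:1
  CH2 → C:1 H:2
  CH(OC2H5) → C:3 H:6 O:1
  CH2COOCH3 → C:3 H:5 O:2
Element totals:
  C: 12
  H: 24
  O: 4

C12H24O4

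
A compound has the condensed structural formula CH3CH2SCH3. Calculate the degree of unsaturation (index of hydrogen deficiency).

0

Element totals:
  C: 3
  H: 8
  S: 1
Molecular formula: C3H8S.
DoU = (2C + 2 + N − H − X) / 2 = (2·3 + 2 + 0 − 8 − 0) / 2 = 0.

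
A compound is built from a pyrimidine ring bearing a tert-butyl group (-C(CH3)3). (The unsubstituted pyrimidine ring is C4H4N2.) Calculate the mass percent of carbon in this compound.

70.55%

Atom tally by fragment:
  pyrimidine ring core → C:4 H:4 N:2
  (− 1 ring H displaced by substituents)
  + C(CH3)3 → C:4 H:9
Element totals:
  C: 8
  H: 12
  N: 2
Molecular formula: C8H12N2.
Molar mass = 136.198 g/mol.
Mass from C: 8 × 12.011 = 96.088 g/mol.
%C = 96.088 / 136.198 × 100 = 70.55%.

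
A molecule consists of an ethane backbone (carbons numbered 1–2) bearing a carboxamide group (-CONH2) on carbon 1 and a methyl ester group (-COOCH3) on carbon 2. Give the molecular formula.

C5H9NO3

Atom tally by fragment:
  H2NOCCH2 → C:2 H:4 O:1 N:1
  CH2COOCH3 → C:3 H:5 O:2
Element totals:
  C: 5
  H: 9
  N: 1
  O: 3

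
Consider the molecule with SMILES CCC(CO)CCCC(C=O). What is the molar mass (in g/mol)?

Atom tally by fragment:
  CH3 → C:1 H:3
  CH2 → C:1 H:2
  CH(CH2OH) → C:2 H:4 O:1
  CH2 → C:1 H:2
  CH2 → C:1 H:2
  CH2 → C:1 H:2
  CH2CHO → C:2 H:3 O:1
Element totals:
  C: 9
  H: 18
  O: 2
Molecular formula: C9H18O2.
  M = 9(12.011) + 18(1.008) + 2(15.999)
    = 108.099 + 18.144 + 31.998 = 158.241

158.24 g/mol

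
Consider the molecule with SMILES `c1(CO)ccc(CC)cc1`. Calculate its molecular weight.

Atom tally by fragment:
  benzene ring core → C:6 H:6
  (− 2 ring H displaced by substituents)
  + CH2OH → C:1 H:3 O:1
  + C2H5 → C:2 H:5
Element totals:
  C: 9
  H: 12
  O: 1
Molecular formula: C9H12O.
  M = 9(12.011) + 12(1.008) + 15.999
    = 108.099 + 12.096 + 15.999 = 136.194

136.19 g/mol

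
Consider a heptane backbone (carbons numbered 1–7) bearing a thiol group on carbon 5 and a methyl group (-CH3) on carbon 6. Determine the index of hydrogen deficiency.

0

Atom tally by fragment:
  CH3 → C:1 H:3
  CH2 → C:1 H:2
  CH2 → C:1 H:2
  CH2 → C:1 H:2
  CH(SH) → C:1 H:2 S:1
  CH(CH3) → C:2 H:4
  CH3 → C:1 H:3
Element totals:
  C: 8
  H: 18
  S: 1
Molecular formula: C8H18S.
DoU = (2C + 2 + N − H − X) / 2 = (2·8 + 2 + 0 − 18 − 0) / 2 = 0.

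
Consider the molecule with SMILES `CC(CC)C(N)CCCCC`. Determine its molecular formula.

Atom tally by fragment:
  CH3 → C:1 H:3
  CH(C2H5) → C:3 H:6
  CH(NH2) → C:1 H:3 N:1
  CH2 → C:1 H:2
  CH2 → C:1 H:2
  CH2 → C:1 H:2
  CH2 → C:1 H:2
  CH3 → C:1 H:3
Element totals:
  C: 10
  H: 23
  N: 1

C10H23N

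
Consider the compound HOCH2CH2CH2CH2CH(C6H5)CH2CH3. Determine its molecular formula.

Element totals:
  C: 13
  H: 20
  O: 1

C13H20O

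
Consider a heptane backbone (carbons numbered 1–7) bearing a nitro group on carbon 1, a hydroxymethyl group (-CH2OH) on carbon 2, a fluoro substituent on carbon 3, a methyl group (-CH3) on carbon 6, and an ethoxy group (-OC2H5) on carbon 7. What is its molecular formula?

C11H22FNO4

Atom tally by fragment:
  O2NCH2 → C:1 H:2 N:1 O:2
  CH(CH2OH) → C:2 H:4 O:1
  CH(F) → C:1 H:1 F:1
  CH2 → C:1 H:2
  CH2 → C:1 H:2
  CH(CH3) → C:2 H:4
  CH2OC2H5 → C:3 H:7 O:1
Element totals:
  C: 11
  H: 22
  F: 1
  N: 1
  O: 4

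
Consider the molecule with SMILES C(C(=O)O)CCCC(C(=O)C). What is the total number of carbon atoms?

8

Atom tally by fragment:
  HOOCCH2 → C:2 H:3 O:2
  CH2 → C:1 H:2
  CH2 → C:1 H:2
  CH2 → C:1 H:2
  CH2COCH3 → C:3 H:5 O:1
Element totals:
  C: 8
  H: 14
  O: 3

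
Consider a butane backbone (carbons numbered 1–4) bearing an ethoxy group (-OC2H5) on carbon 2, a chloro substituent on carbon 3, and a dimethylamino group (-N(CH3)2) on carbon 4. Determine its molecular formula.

C8H18ClNO

Atom tally by fragment:
  CH3 → C:1 H:3
  CH(OC2H5) → C:3 H:6 O:1
  CH(Cl) → C:1 H:1 Cl:1
  CH2N(CH3)2 → C:3 H:8 N:1
Element totals:
  C: 8
  H: 18
  Cl: 1
  N: 1
  O: 1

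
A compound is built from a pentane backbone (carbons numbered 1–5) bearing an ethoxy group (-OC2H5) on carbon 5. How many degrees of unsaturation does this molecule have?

0

Atom tally by fragment:
  CH3 → C:1 H:3
  CH2 → C:1 H:2
  CH2 → C:1 H:2
  CH2 → C:1 H:2
  CH2OC2H5 → C:3 H:7 O:1
Element totals:
  C: 7
  H: 16
  O: 1
Molecular formula: C7H16O.
DoU = (2C + 2 + N − H − X) / 2 = (2·7 + 2 + 0 − 16 − 0) / 2 = 0.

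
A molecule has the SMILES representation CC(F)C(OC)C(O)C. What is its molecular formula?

C6H13FO2

Atom tally by fragment:
  CH3 → C:1 H:3
  CH(F) → C:1 H:1 F:1
  CH(OCH3) → C:2 H:4 O:1
  CH(OH) → C:1 H:2 O:1
  CH3 → C:1 H:3
Element totals:
  C: 6
  H: 13
  F: 1
  O: 2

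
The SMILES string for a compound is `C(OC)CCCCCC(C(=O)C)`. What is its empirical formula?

Atom tally by fragment:
  CH3OCH2 → C:2 H:5 O:1
  CH2 → C:1 H:2
  CH2 → C:1 H:2
  CH2 → C:1 H:2
  CH2 → C:1 H:2
  CH2 → C:1 H:2
  CH2COCH3 → C:3 H:5 O:1
Element totals:
  C: 10
  H: 20
  O: 2
Molecular formula: C10H20O2.
gcd of subscripts = 2; dividing each by 2:
  C: 10/2 = 5
  H: 20/2 = 10
  O: 2/2 = 1

C5H10O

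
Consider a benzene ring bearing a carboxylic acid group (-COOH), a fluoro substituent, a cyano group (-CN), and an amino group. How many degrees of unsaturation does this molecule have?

7

Atom tally by fragment:
  benzene ring core → C:6 H:6
  (− 4 ring H displaced by substituents)
  + COOH → C:1 H:1 O:2
  + F → F:1
  + CN → C:1 N:1
  + NH2 → N:1 H:2
Element totals:
  C: 8
  H: 5
  F: 1
  N: 2
  O: 2
Molecular formula: C8H5FN2O2.
DoU = (2C + 2 + N − H − X) / 2 = (2·8 + 2 + 2 − 5 − 1) / 2 = 7.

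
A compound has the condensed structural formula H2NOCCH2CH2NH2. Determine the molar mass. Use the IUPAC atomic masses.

88.11 g/mol

Element totals:
  C: 3
  H: 8
  N: 2
  O: 1
Molecular formula: C3H8N2O.
  M = 3(12.011) + 8(1.008) + 2(14.007) + 15.999
    = 36.033 + 8.064 + 28.014 + 15.999 = 88.110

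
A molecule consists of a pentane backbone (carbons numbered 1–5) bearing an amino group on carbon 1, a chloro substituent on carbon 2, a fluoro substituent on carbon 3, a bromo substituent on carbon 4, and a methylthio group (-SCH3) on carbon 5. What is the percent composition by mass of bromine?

Atom tally by fragment:
  H2NCH2 → C:1 H:4 N:1
  CH(Cl) → C:1 H:1 Cl:1
  CH(F) → C:1 H:1 F:1
  CH(Br) → C:1 H:1 Br:1
  CH2SCH3 → C:2 H:5 S:1
Element totals:
  C: 6
  H: 12
  Br: 1
  Cl: 1
  F: 1
  N: 1
  S: 1
Molecular formula: C6H12BrClFNS.
Molar mass = 264.581 g/mol.
Mass from Br: 1 × 79.904 = 79.904 g/mol.
%Br = 79.904 / 264.581 × 100 = 30.20%.

30.20%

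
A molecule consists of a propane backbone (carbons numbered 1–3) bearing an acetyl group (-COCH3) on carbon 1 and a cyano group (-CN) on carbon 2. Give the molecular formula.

Atom tally by fragment:
  CH3COCH2 → C:3 H:5 O:1
  CH(CN) → C:2 H:1 N:1
  CH3 → C:1 H:3
Element totals:
  C: 6
  H: 9
  N: 1
  O: 1

C6H9NO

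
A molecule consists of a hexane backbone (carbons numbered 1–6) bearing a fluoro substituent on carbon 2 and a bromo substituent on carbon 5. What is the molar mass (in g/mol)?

183.06 g/mol

Atom tally by fragment:
  CH3 → C:1 H:3
  CH(F) → C:1 H:1 F:1
  CH2 → C:1 H:2
  CH2 → C:1 H:2
  CH(Br) → C:1 H:1 Br:1
  CH3 → C:1 H:3
Element totals:
  C: 6
  H: 12
  Br: 1
  F: 1
Molecular formula: C6H12BrF.
  M = 6(12.011) + 12(1.008) + 79.904 + 18.998
    = 72.066 + 12.096 + 79.904 + 18.998 = 183.064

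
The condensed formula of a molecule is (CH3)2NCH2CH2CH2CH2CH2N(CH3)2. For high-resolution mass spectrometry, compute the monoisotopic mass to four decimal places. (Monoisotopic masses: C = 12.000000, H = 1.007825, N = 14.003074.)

Element totals:
  C: 9
  H: 22
  N: 2
Molecular formula: C9H22N2.
  M = 9(12.0) + 22(1.007825) + 2(14.003074)
    = 108.000000 + 22.172150 + 28.006148 = 158.178298

158.1783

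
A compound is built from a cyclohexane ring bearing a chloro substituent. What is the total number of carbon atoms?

6

Atom tally by fragment:
  cyclohexane ring core → C:6 H:12
  (− 1 ring H displaced by substituents)
  + Cl → Cl:1
Element totals:
  C: 6
  H: 11
  Cl: 1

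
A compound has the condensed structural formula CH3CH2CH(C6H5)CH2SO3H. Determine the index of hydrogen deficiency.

Element totals:
  C: 10
  H: 14
  O: 3
  S: 1
Molecular formula: C10H14O3S.
DoU = (2C + 2 + N − H − X) / 2 = (2·10 + 2 + 0 − 14 − 0) / 2 = 4.

4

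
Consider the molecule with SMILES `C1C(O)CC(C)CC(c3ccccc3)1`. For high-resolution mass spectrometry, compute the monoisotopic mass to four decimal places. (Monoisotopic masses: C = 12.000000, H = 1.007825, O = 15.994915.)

Atom tally by fragment:
  cyclohexane ring core → C:6 H:12
  (− 3 ring H displaced by substituents)
  + OH → O:1 H:1
  + CH3 → C:1 H:3
  + C6H5 → C:6 H:5
Element totals:
  C: 13
  H: 18
  O: 1
Molecular formula: C13H18O.
  M = 13(12.0) + 18(1.007825) + 15.994915
    = 156.000000 + 18.140850 + 15.994915 = 190.135765

190.1358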